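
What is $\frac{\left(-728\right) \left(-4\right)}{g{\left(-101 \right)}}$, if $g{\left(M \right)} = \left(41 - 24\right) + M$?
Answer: $- \frac{104}{3} \approx -34.667$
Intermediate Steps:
$g{\left(M \right)} = 17 + M$
$\frac{\left(-728\right) \left(-4\right)}{g{\left(-101 \right)}} = \frac{\left(-728\right) \left(-4\right)}{17 - 101} = \frac{2912}{-84} = 2912 \left(- \frac{1}{84}\right) = - \frac{104}{3}$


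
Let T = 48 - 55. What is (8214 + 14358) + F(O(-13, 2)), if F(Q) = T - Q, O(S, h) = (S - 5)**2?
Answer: 22241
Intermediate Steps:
O(S, h) = (-5 + S)**2
T = -7
F(Q) = -7 - Q
(8214 + 14358) + F(O(-13, 2)) = (8214 + 14358) + (-7 - (-5 - 13)**2) = 22572 + (-7 - 1*(-18)**2) = 22572 + (-7 - 1*324) = 22572 + (-7 - 324) = 22572 - 331 = 22241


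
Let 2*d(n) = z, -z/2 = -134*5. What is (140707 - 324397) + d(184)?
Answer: -183020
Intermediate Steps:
z = 1340 (z = -(-268)*5 = -2*(-670) = 1340)
d(n) = 670 (d(n) = (½)*1340 = 670)
(140707 - 324397) + d(184) = (140707 - 324397) + 670 = -183690 + 670 = -183020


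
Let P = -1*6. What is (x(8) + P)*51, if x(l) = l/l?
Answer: -255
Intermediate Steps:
P = -6
x(l) = 1
(x(8) + P)*51 = (1 - 6)*51 = -5*51 = -255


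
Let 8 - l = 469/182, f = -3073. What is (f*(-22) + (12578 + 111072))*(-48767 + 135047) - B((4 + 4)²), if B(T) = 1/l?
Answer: 2326721042854/141 ≈ 1.6502e+10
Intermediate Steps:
l = 141/26 (l = 8 - 469/182 = 8 - 1*67/26 = 8 - 67/26 = 141/26 ≈ 5.4231)
B(T) = 26/141 (B(T) = 1/(141/26) = 26/141)
(f*(-22) + (12578 + 111072))*(-48767 + 135047) - B((4 + 4)²) = (-3073*(-22) + (12578 + 111072))*(-48767 + 135047) - 1*26/141 = (67606 + 123650)*86280 - 26/141 = 191256*86280 - 26/141 = 16501567680 - 26/141 = 2326721042854/141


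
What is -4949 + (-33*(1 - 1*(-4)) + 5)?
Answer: -5109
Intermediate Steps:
-4949 + (-33*(1 - 1*(-4)) + 5) = -4949 + (-33*(1 + 4) + 5) = -4949 + (-33*5 + 5) = -4949 + (-165 + 5) = -4949 - 160 = -5109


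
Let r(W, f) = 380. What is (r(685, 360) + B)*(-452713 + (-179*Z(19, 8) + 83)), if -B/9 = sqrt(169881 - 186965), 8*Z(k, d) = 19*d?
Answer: -173291780 + 8208558*I*sqrt(4271) ≈ -1.7329e+8 + 5.3645e+8*I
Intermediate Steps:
Z(k, d) = 19*d/8 (Z(k, d) = (19*d)/8 = 19*d/8)
B = -18*I*sqrt(4271) (B = -9*sqrt(169881 - 186965) = -18*I*sqrt(4271) ≈ -1176.4*I)
(r(685, 360) + B)*(-452713 + (-179*Z(19, 8) + 83)) = (380 - 18*I*sqrt(4271))*(-452713 + (-3401*8/8 + 83)) = (380 - 18*I*sqrt(4271))*(-452713 + (-179*19 + 83)) = (380 - 18*I*sqrt(4271))*(-452713 + (-3401 + 83)) = (380 - 18*I*sqrt(4271))*(-452713 - 3318) = (380 - 18*I*sqrt(4271))*(-456031) = -173291780 + 8208558*I*sqrt(4271)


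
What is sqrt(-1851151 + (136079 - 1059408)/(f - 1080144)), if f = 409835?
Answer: 3*I*sqrt(92416414368563330)/670309 ≈ 1360.6*I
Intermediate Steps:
sqrt(-1851151 + (136079 - 1059408)/(f - 1080144)) = sqrt(-1851151 + (136079 - 1059408)/(409835 - 1080144)) = sqrt(-1851151 - 923329/(-670309)) = sqrt(-1851151 - 923329*(-1/670309)) = sqrt(-1851151 + 923329/670309) = sqrt(-1240842252330/670309) = 3*I*sqrt(92416414368563330)/670309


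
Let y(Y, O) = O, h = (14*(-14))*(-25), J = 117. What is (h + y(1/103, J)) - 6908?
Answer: -1891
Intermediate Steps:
h = 4900 (h = -196*(-25) = 4900)
(h + y(1/103, J)) - 6908 = (4900 + 117) - 6908 = 5017 - 6908 = -1891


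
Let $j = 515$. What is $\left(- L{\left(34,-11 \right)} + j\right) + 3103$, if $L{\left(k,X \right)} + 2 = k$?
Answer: $3586$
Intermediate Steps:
$L{\left(k,X \right)} = -2 + k$
$\left(- L{\left(34,-11 \right)} + j\right) + 3103 = \left(- (-2 + 34) + 515\right) + 3103 = \left(\left(-1\right) 32 + 515\right) + 3103 = \left(-32 + 515\right) + 3103 = 483 + 3103 = 3586$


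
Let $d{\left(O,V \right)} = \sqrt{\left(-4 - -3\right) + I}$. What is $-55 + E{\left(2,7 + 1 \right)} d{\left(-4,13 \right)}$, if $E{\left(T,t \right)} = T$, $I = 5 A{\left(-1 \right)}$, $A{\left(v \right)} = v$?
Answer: $-55 + 2 i \sqrt{6} \approx -55.0 + 4.899 i$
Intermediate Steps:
$I = -5$ ($I = 5 \left(-1\right) = -5$)
$d{\left(O,V \right)} = i \sqrt{6}$ ($d{\left(O,V \right)} = \sqrt{\left(-4 - -3\right) - 5} = \sqrt{\left(-4 + 3\right) - 5} = \sqrt{-1 - 5} = \sqrt{-6} = i \sqrt{6}$)
$-55 + E{\left(2,7 + 1 \right)} d{\left(-4,13 \right)} = -55 + 2 i \sqrt{6}$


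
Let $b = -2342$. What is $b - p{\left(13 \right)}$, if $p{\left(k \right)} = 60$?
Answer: $-2402$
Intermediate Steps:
$b - p{\left(13 \right)} = -2342 - 60 = -2402$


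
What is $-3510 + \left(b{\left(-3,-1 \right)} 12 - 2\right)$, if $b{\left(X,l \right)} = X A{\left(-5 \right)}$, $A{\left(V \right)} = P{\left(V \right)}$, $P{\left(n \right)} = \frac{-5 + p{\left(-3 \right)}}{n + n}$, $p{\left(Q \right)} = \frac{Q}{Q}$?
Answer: $- \frac{17632}{5} \approx -3526.4$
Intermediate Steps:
$p{\left(Q \right)} = 1$
$P{\left(n \right)} = - \frac{2}{n}$ ($P{\left(n \right)} = \frac{-5 + 1}{n + n} = - \frac{4}{2 n} = - 4 \frac{1}{2 n} = - \frac{2}{n}$)
$A{\left(V \right)} = - \frac{2}{V}$
$b{\left(X,l \right)} = \frac{2 X}{5}$ ($b{\left(X,l \right)} = X \left(- \frac{2}{-5}\right) = X \left(\left(-2\right) \left(- \frac{1}{5}\right)\right) = X \frac{2}{5} = \frac{2 X}{5}$)
$-3510 + \left(b{\left(-3,-1 \right)} 12 - 2\right) = -3510 + \left(\frac{2}{5} \left(-3\right) 12 - 2\right) = -3510 - \frac{82}{5} = - \frac{17632}{5}$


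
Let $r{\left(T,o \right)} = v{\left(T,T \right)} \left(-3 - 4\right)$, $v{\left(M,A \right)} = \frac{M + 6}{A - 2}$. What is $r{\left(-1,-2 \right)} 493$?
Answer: $\frac{17255}{3} \approx 5751.7$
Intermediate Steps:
$v{\left(M,A \right)} = \frac{6 + M}{-2 + A}$
$r{\left(T,o \right)} = - \frac{7 \left(6 + T\right)}{-2 + T}$ ($r{\left(T,o \right)} = \frac{6 + T}{-2 + T} \left(-3 - 4\right) = \frac{6 + T}{-2 + T} \left(-7\right) = - \frac{7 \left(6 + T\right)}{-2 + T}$)
$r{\left(-1,-2 \right)} 493 = \frac{7 \left(-6 - -1\right)}{-2 - 1} \cdot 493 = \frac{7 \left(-6 + 1\right)}{-3} \cdot 493 = 7 \left(- \frac{1}{3}\right) \left(-5\right) 493 = \frac{35}{3} \cdot 493 = \frac{17255}{3}$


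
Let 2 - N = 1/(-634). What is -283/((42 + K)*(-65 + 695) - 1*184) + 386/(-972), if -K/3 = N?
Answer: -1419744937/3465319482 ≈ -0.40970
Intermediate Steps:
N = 1269/634 (N = 2 - 1/(-634) = 2 - 1*(-1/634) = 2 + 1/634 = 1269/634 ≈ 2.0016)
K = -3807/634 (K = -3*1269/634 = -3807/634 ≈ -6.0047)
-283/((42 + K)*(-65 + 695) - 1*184) + 386/(-972) = -283/((42 - 3807/634)*(-65 + 695) - 1*184) + 386/(-972) = -283/((22821/634)*630 - 184) + 386*(-1/972) = -283/(7188615/317 - 184) - 193/486 = -283/7130287/317 - 193/486 = -283*317/7130287 - 193/486 = -89711/7130287 - 193/486 = -1419744937/3465319482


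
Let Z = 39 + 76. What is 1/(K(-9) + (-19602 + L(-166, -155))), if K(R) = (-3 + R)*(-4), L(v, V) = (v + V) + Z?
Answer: -1/19760 ≈ -5.0607e-5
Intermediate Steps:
Z = 115
L(v, V) = 115 + V + v (L(v, V) = (v + V) + 115 = (V + v) + 115 = 115 + V + v)
K(R) = 12 - 4*R
1/(K(-9) + (-19602 + L(-166, -155))) = 1/((12 - 4*(-9)) + (-19602 + (115 - 155 - 166))) = 1/((12 + 36) + (-19602 - 206)) = 1/(48 - 19808) = 1/(-19760) = -1/19760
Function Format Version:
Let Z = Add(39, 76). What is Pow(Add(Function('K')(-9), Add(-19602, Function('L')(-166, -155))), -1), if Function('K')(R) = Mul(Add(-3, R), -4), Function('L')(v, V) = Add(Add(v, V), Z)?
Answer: Rational(-1, 19760) ≈ -5.0607e-5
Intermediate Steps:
Z = 115
Function('L')(v, V) = Add(115, V, v) (Function('L')(v, V) = Add(Add(v, V), 115) = Add(Add(V, v), 115) = Add(115, V, v))
Function('K')(R) = Add(12, Mul(-4, R))
Pow(Add(Function('K')(-9), Add(-19602, Function('L')(-166, -155))), -1) = Pow(Add(Add(12, Mul(-4, -9)), Add(-19602, Add(115, -155, -166))), -1) = Pow(Add(Add(12, 36), Add(-19602, -206)), -1) = Pow(Add(48, -19808), -1) = Pow(-19760, -1) = Rational(-1, 19760)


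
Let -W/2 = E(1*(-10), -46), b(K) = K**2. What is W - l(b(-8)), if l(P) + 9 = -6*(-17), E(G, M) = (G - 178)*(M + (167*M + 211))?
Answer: -2826485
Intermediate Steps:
E(G, M) = (-178 + G)*(211 + 168*M) (E(G, M) = (-178 + G)*(M + (211 + 167*M)) = (-178 + G)*(211 + 168*M))
l(P) = 93 (l(P) = -9 - 6*(-17) = -9 + 102 = 93)
W = -2826392 (W = -2*(-37558 - 29904*(-46) + 211*(1*(-10)) + 168*(1*(-10))*(-46)) = -2*(-37558 + 1375584 + 211*(-10) + 168*(-10)*(-46)) = -2*(-37558 + 1375584 - 2110 + 77280) = -2*1413196 = -2826392)
W - l(b(-8)) = -2826392 - 1*93 = -2826392 - 93 = -2826485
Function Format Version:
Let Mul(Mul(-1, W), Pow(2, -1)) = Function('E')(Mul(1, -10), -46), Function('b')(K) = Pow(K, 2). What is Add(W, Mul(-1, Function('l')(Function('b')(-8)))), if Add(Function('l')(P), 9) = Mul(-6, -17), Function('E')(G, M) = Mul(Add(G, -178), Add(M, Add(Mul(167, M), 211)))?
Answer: -2826485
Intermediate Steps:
Function('E')(G, M) = Mul(Add(-178, G), Add(211, Mul(168, M))) (Function('E')(G, M) = Mul(Add(-178, G), Add(M, Add(211, Mul(167, M)))) = Mul(Add(-178, G), Add(211, Mul(168, M))))
Function('l')(P) = 93 (Function('l')(P) = Add(-9, Mul(-6, -17)) = Add(-9, 102) = 93)
W = -2826392 (W = Mul(-2, Add(-37558, Mul(-29904, -46), Mul(211, Mul(1, -10)), Mul(168, Mul(1, -10), -46))) = Mul(-2, Add(-37558, 1375584, Mul(211, -10), Mul(168, -10, -46))) = Mul(-2, Add(-37558, 1375584, -2110, 77280)) = Mul(-2, 1413196) = -2826392)
Add(W, Mul(-1, Function('l')(Function('b')(-8)))) = Add(-2826392, Mul(-1, 93)) = Add(-2826392, -93) = -2826485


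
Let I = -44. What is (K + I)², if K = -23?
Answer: 4489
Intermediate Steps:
(K + I)² = (-23 - 44)² = (-67)² = 4489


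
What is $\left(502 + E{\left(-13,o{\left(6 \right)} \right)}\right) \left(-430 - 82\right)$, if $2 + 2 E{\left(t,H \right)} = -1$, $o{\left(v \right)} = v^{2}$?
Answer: $-256256$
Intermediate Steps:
$E{\left(t,H \right)} = - \frac{3}{2}$ ($E{\left(t,H \right)} = -1 + \frac{1}{2} \left(-1\right) = -1 - \frac{1}{2} = - \frac{3}{2}$)
$\left(502 + E{\left(-13,o{\left(6 \right)} \right)}\right) \left(-430 - 82\right) = \left(502 - \frac{3}{2}\right) \left(-430 - 82\right) = \frac{1001}{2} \left(-512\right) = -256256$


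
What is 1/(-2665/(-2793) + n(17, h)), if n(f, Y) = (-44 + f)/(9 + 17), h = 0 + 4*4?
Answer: -72618/6121 ≈ -11.864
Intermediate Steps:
h = 16 (h = 0 + 16 = 16)
n(f, Y) = -22/13 + f/26 (n(f, Y) = (-44 + f)/26 = (-44 + f)*(1/26) = -22/13 + f/26)
1/(-2665/(-2793) + n(17, h)) = 1/(-2665/(-2793) + (-22/13 + (1/26)*17)) = 1/(-2665*(-1/2793) + (-22/13 + 17/26)) = 1/(2665/2793 - 27/26) = 1/(-6121/72618) = -72618/6121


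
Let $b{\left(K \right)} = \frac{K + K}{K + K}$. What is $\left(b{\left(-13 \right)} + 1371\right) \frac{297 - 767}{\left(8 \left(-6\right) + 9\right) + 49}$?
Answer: $-64484$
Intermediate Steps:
$b{\left(K \right)} = 1$ ($b{\left(K \right)} = \frac{2 K}{2 K} = 2 K \frac{1}{2 K} = 1$)
$\left(b{\left(-13 \right)} + 1371\right) \frac{297 - 767}{\left(8 \left(-6\right) + 9\right) + 49} = \left(1 + 1371\right) \frac{297 - 767}{\left(8 \left(-6\right) + 9\right) + 49} = 1372 \left(- \frac{470}{\left(-48 + 9\right) + 49}\right) = 1372 \left(- \frac{470}{-39 + 49}\right) = 1372 \left(- \frac{470}{10}\right) = 1372 \left(\left(-470\right) \frac{1}{10}\right) = 1372 \left(-47\right) = -64484$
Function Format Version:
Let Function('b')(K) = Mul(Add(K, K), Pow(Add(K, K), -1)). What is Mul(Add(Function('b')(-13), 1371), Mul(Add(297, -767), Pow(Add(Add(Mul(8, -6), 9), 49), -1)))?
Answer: -64484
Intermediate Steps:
Function('b')(K) = 1 (Function('b')(K) = Mul(Mul(2, K), Pow(Mul(2, K), -1)) = Mul(Mul(2, K), Mul(Rational(1, 2), Pow(K, -1))) = 1)
Mul(Add(Function('b')(-13), 1371), Mul(Add(297, -767), Pow(Add(Add(Mul(8, -6), 9), 49), -1))) = Mul(Add(1, 1371), Mul(Add(297, -767), Pow(Add(Add(Mul(8, -6), 9), 49), -1))) = Mul(1372, Mul(-470, Pow(Add(Add(-48, 9), 49), -1))) = Mul(1372, Mul(-470, Pow(Add(-39, 49), -1))) = Mul(1372, Mul(-470, Pow(10, -1))) = Mul(1372, Mul(-470, Rational(1, 10))) = Mul(1372, -47) = -64484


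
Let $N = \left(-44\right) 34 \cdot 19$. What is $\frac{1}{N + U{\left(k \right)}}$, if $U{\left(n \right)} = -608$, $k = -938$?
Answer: $- \frac{1}{29032} \approx -3.4445 \cdot 10^{-5}$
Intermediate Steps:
$N = -28424$ ($N = \left(-1496\right) 19 = -28424$)
$\frac{1}{N + U{\left(k \right)}} = \frac{1}{-28424 - 608} = \frac{1}{-29032} = - \frac{1}{29032}$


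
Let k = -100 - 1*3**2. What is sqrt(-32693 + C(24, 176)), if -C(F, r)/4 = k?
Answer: I*sqrt(32257) ≈ 179.6*I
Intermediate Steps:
k = -109 (k = -100 - 1*9 = -100 - 9 = -109)
C(F, r) = 436 (C(F, r) = -4*(-109) = 436)
sqrt(-32693 + C(24, 176)) = sqrt(-32693 + 436) = sqrt(-32257) = I*sqrt(32257)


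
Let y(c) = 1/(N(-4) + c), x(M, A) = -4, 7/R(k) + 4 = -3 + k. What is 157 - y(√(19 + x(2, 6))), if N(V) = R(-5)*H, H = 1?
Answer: 331343/2111 - 144*√15/2111 ≈ 156.70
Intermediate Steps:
R(k) = 7/(-7 + k) (R(k) = 7/(-4 + (-3 + k)) = 7/(-7 + k))
N(V) = -7/12 (N(V) = (7/(-7 - 5))*1 = (7/(-12))*1 = (7*(-1/12))*1 = -7/12*1 = -7/12)
y(c) = 1/(-7/12 + c)
157 - y(√(19 + x(2, 6))) = 157 - 12/(-7 + 12*√(19 - 4)) = 157 - 12/(-7 + 12*√15)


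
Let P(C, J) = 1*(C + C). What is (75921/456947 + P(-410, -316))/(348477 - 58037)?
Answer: -374620619/132715686680 ≈ -0.0028227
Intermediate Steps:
P(C, J) = 2*C (P(C, J) = 1*(2*C) = 2*C)
(75921/456947 + P(-410, -316))/(348477 - 58037) = (75921/456947 + 2*(-410))/(348477 - 58037) = (75921*(1/456947) - 820)/290440 = (75921/456947 - 820)*(1/290440) = -374620619/456947*1/290440 = -374620619/132715686680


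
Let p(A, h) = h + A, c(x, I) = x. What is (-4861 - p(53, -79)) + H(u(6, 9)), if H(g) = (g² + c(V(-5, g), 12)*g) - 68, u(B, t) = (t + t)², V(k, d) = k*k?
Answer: 108173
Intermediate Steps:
V(k, d) = k²
p(A, h) = A + h
u(B, t) = 4*t² (u(B, t) = (2*t)² = 4*t²)
H(g) = -68 + g² + 25*g (H(g) = (g² + (-5)²*g) - 68 = (g² + 25*g) - 68 = -68 + g² + 25*g)
(-4861 - p(53, -79)) + H(u(6, 9)) = (-4861 - (53 - 79)) + (-68 + (4*9²)² + 25*(4*9²)) = (-4861 - 1*(-26)) + (-68 + (4*81)² + 25*(4*81)) = (-4861 + 26) + (-68 + 324² + 25*324) = -4835 + (-68 + 104976 + 8100) = -4835 + 113008 = 108173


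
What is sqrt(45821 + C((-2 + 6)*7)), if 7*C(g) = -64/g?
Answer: sqrt(2245213)/7 ≈ 214.06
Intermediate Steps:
C(g) = -64/(7*g) (C(g) = (-64/g)/7 = -64/(7*g))
sqrt(45821 + C((-2 + 6)*7)) = sqrt(45821 - 64*1/(7*(-2 + 6))/7) = sqrt(45821 - 64/(7*(4*7))) = sqrt(45821 - 64/7/28) = sqrt(45821 - 64/7*1/28) = sqrt(45821 - 16/49) = sqrt(2245213/49) = sqrt(2245213)/7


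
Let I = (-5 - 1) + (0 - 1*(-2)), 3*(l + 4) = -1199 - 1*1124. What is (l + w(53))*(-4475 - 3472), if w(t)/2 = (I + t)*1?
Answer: 5406609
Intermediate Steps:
l = -2335/3 (l = -4 + (-1199 - 1*1124)/3 = -4 + (-1199 - 1124)/3 = -4 + (⅓)*(-2323) = -4 - 2323/3 = -2335/3 ≈ -778.33)
I = -4 (I = -6 + (0 + 2) = -6 + 2 = -4)
w(t) = -8 + 2*t (w(t) = 2*((-4 + t)*1) = 2*(-4 + t) = -8 + 2*t)
(l + w(53))*(-4475 - 3472) = (-2335/3 + (-8 + 2*53))*(-4475 - 3472) = (-2335/3 + (-8 + 106))*(-7947) = (-2335/3 + 98)*(-7947) = -2041/3*(-7947) = 5406609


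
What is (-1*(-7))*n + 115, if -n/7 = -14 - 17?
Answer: 1634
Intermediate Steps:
n = 217 (n = -7*(-14 - 17) = -7*(-31) = 217)
(-1*(-7))*n + 115 = -1*(-7)*217 + 115 = 7*217 + 115 = 1519 + 115 = 1634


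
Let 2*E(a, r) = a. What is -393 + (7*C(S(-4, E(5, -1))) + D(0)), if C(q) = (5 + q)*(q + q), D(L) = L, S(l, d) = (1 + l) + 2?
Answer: -449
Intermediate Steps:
E(a, r) = a/2
S(l, d) = 3 + l
C(q) = 2*q*(5 + q) (C(q) = (5 + q)*(2*q) = 2*q*(5 + q))
-393 + (7*C(S(-4, E(5, -1))) + D(0)) = -393 + (7*(2*(3 - 4)*(5 + (3 - 4))) + 0) = -393 + (7*(2*(-1)*(5 - 1)) + 0) = -393 + (7*(2*(-1)*4) + 0) = -393 + (7*(-8) + 0) = -393 + (-56 + 0) = -393 - 56 = -449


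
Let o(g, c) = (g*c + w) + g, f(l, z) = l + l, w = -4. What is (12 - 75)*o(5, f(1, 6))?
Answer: -693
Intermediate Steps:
f(l, z) = 2*l
o(g, c) = -4 + g + c*g (o(g, c) = (g*c - 4) + g = (c*g - 4) + g = (-4 + c*g) + g = -4 + g + c*g)
(12 - 75)*o(5, f(1, 6)) = (12 - 75)*(-4 + 5 + (2*1)*5) = -63*(-4 + 5 + 2*5) = -63*(-4 + 5 + 10) = -63*11 = -693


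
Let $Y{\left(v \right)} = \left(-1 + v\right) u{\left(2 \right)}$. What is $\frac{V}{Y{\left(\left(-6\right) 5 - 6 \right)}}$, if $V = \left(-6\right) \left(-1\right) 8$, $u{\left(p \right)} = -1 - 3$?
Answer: $\frac{12}{37} \approx 0.32432$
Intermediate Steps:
$u{\left(p \right)} = -4$ ($u{\left(p \right)} = -1 - 3 = -4$)
$V = 48$ ($V = 6 \cdot 8 = 48$)
$Y{\left(v \right)} = 4 - 4 v$ ($Y{\left(v \right)} = \left(-1 + v\right) \left(-4\right) = 4 - 4 v$)
$\frac{V}{Y{\left(\left(-6\right) 5 - 6 \right)}} = \frac{48}{4 - 4 \left(\left(-6\right) 5 - 6\right)} = \frac{48}{4 - 4 \left(-30 - 6\right)} = \frac{48}{4 - -144} = \frac{48}{4 + 144} = \frac{48}{148} = 48 \cdot \frac{1}{148} = \frac{12}{37}$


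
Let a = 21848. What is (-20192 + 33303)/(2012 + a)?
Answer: 13111/23860 ≈ 0.54950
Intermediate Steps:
(-20192 + 33303)/(2012 + a) = (-20192 + 33303)/(2012 + 21848) = 13111/23860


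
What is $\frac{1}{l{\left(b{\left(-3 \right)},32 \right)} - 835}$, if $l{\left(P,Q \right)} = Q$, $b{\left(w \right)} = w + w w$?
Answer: $- \frac{1}{803} \approx -0.0012453$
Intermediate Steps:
$b{\left(w \right)} = w + w^{2}$
$\frac{1}{l{\left(b{\left(-3 \right)},32 \right)} - 835} = \frac{1}{32 - 835} = \frac{1}{-803} = - \frac{1}{803}$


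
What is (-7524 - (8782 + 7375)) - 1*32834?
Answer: -56515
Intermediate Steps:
(-7524 - (8782 + 7375)) - 1*32834 = (-7524 - 1*16157) - 32834 = (-7524 - 16157) - 32834 = -23681 - 32834 = -56515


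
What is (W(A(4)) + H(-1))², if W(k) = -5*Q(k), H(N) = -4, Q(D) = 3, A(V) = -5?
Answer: 361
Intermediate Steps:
W(k) = -15 (W(k) = -5*3 = -15)
(W(A(4)) + H(-1))² = (-15 - 4)² = (-19)² = 361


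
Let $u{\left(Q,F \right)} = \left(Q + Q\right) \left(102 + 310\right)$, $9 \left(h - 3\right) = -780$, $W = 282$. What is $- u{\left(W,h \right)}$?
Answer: $-232368$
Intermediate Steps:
$h = - \frac{251}{3}$ ($h = 3 + \frac{1}{9} \left(-780\right) = 3 - \frac{260}{3} = - \frac{251}{3} \approx -83.667$)
$u{\left(Q,F \right)} = 824 Q$ ($u{\left(Q,F \right)} = 2 Q 412 = 824 Q$)
$- u{\left(W,h \right)} = - 824 \cdot 282 = \left(-1\right) 232368 = -232368$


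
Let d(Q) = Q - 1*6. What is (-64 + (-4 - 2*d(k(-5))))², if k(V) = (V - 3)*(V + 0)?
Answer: 18496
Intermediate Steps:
k(V) = V*(-3 + V) (k(V) = (-3 + V)*V = V*(-3 + V))
d(Q) = -6 + Q (d(Q) = Q - 6 = -6 + Q)
(-64 + (-4 - 2*d(k(-5))))² = (-64 + (-4 - 2*(-6 - 5*(-3 - 5))))² = (-64 + (-4 - 2*(-6 - 5*(-8))))² = (-64 + (-4 - 2*(-6 + 40)))² = (-64 + (-4 - 2*34))² = (-64 + (-4 - 68))² = (-64 - 72)² = (-136)² = 18496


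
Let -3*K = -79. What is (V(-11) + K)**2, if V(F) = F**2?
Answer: 195364/9 ≈ 21707.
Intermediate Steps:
K = 79/3 (K = -1/3*(-79) = 79/3 ≈ 26.333)
(V(-11) + K)**2 = ((-11)**2 + 79/3)**2 = (121 + 79/3)**2 = (442/3)**2 = 195364/9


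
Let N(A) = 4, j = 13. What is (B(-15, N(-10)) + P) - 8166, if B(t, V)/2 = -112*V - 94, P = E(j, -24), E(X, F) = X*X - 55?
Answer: -9136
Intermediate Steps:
E(X, F) = -55 + X² (E(X, F) = X² - 55 = -55 + X²)
P = 114 (P = -55 + 13² = -55 + 169 = 114)
B(t, V) = -188 - 224*V (B(t, V) = 2*(-112*V - 94) = 2*(-94 - 112*V) = -188 - 224*V)
(B(-15, N(-10)) + P) - 8166 = ((-188 - 224*4) + 114) - 8166 = ((-188 - 896) + 114) - 8166 = (-1084 + 114) - 8166 = -970 - 8166 = -9136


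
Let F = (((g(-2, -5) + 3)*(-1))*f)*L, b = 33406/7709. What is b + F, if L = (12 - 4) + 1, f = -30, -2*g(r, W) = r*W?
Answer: -4129454/7709 ≈ -535.67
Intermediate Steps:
g(r, W) = -W*r/2 (g(r, W) = -r*W/2 = -W*r/2)
b = 33406/7709 (b = 33406*(1/7709) = 33406/7709 ≈ 4.3334)
L = 9 (L = 8 + 1 = 9)
F = -540 (F = (((-½*(-5)*(-2) + 3)*(-1))*(-30))*9 = (((-5 + 3)*(-1))*(-30))*9 = (-2*(-1)*(-30))*9 = (2*(-30))*9 = -60*9 = -540)
b + F = 33406/7709 - 540 = -4129454/7709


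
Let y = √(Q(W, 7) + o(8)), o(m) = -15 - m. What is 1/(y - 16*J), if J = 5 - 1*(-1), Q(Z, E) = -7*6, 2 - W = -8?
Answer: -96/9281 - I*√65/9281 ≈ -0.010344 - 0.00086868*I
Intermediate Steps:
W = 10 (W = 2 - 1*(-8) = 2 + 8 = 10)
Q(Z, E) = -42
J = 6 (J = 5 + 1 = 6)
y = I*√65 (y = √(-42 + (-15 - 1*8)) = √(-42 + (-15 - 8)) = √(-42 - 23) = √(-65) = I*√65 ≈ 8.0623*I)
1/(y - 16*J) = 1/(I*√65 - 16*6) = 1/(I*√65 - 96) = 1/(-96 + I*√65)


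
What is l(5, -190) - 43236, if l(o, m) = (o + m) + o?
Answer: -43416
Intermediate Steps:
l(o, m) = m + 2*o (l(o, m) = (m + o) + o = m + 2*o)
l(5, -190) - 43236 = (-190 + 2*5) - 43236 = (-190 + 10) - 43236 = -180 - 43236 = -43416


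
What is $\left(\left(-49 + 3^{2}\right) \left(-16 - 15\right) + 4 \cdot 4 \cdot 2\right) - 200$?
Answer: $1072$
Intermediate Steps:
$\left(\left(-49 + 3^{2}\right) \left(-16 - 15\right) + 4 \cdot 4 \cdot 2\right) - 200 = \left(\left(-49 + 9\right) \left(-31\right) + 16 \cdot 2\right) - 200 = \left(\left(-40\right) \left(-31\right) + 32\right) - 200 = \left(1240 + 32\right) - 200 = 1272 - 200 = 1072$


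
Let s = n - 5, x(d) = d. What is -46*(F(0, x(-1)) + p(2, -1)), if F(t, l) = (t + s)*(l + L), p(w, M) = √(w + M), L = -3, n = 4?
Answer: -230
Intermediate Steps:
p(w, M) = √(M + w)
s = -1 (s = 4 - 5 = -1)
F(t, l) = (-1 + t)*(-3 + l) (F(t, l) = (t - 1)*(l - 3) = (-1 + t)*(-3 + l))
-46*(F(0, x(-1)) + p(2, -1)) = -46*((3 - 1*(-1) - 3*0 - 1*0) + √(-1 + 2)) = -46*((3 + 1 + 0 + 0) + √1) = -46*(4 + 1) = -46*5 = -230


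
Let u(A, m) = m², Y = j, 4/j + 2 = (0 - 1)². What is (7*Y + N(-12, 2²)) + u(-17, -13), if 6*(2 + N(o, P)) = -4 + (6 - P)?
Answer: 416/3 ≈ 138.67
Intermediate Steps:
j = -4 (j = 4/(-2 + (0 - 1)²) = 4/(-2 + (-1)²) = 4/(-2 + 1) = 4/(-1) = 4*(-1) = -4)
Y = -4
N(o, P) = -5/3 - P/6 (N(o, P) = -2 + (-4 + (6 - P))/6 = -2 + (2 - P)/6 = -2 + (⅓ - P/6) = -5/3 - P/6)
(7*Y + N(-12, 2²)) + u(-17, -13) = (7*(-4) + (-5/3 - ⅙*2²)) + (-13)² = (-28 + (-5/3 - ⅙*4)) + 169 = (-28 + (-5/3 - ⅔)) + 169 = (-28 - 7/3) + 169 = -91/3 + 169 = 416/3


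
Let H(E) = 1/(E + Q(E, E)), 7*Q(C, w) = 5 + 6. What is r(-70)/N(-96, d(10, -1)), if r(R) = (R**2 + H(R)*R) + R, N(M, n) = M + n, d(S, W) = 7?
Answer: -2314060/42631 ≈ -54.281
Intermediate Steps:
Q(C, w) = 11/7 (Q(C, w) = (5 + 6)/7 = (1/7)*11 = 11/7)
H(E) = 1/(11/7 + E) (H(E) = 1/(E + 11/7) = 1/(11/7 + E))
r(R) = R + R**2 + 7*R/(11 + 7*R) (r(R) = (R**2 + (7/(11 + 7*R))*R) + R = (R**2 + 7*R/(11 + 7*R)) + R = R + R**2 + 7*R/(11 + 7*R))
r(-70)/N(-96, d(10, -1)) = (-70*(7 + (1 - 70)*(11 + 7*(-70)))/(11 + 7*(-70)))/(-96 + 7) = -70*(7 - 69*(11 - 490))/(11 - 490)/(-89) = -70*(7 - 69*(-479))/(-479)*(-1/89) = -70*(-1/479)*(7 + 33051)*(-1/89) = -70*(-1/479)*33058*(-1/89) = (2314060/479)*(-1/89) = -2314060/42631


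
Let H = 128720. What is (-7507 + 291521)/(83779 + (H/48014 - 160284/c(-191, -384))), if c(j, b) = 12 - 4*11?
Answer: 54546592784/17052759001 ≈ 3.1987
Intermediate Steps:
c(j, b) = -32 (c(j, b) = 12 - 44 = -32)
(-7507 + 291521)/(83779 + (H/48014 - 160284/c(-191, -384))) = (-7507 + 291521)/(83779 + (128720/48014 - 160284/(-32))) = 284014/(83779 + (128720*(1/48014) - 160284*(-1/32))) = 284014/(83779 + (64360/24007 + 40071/8)) = 284014/(83779 + 962499377/192056) = 284014/(17052759001/192056) = 284014*(192056/17052759001) = 54546592784/17052759001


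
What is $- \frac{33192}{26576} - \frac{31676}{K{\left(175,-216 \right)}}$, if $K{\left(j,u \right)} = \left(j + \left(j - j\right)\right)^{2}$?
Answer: $- \frac{232290797}{101736250} \approx -2.2833$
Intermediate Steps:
$K{\left(j,u \right)} = j^{2}$ ($K{\left(j,u \right)} = \left(j + 0\right)^{2} = j^{2}$)
$- \frac{33192}{26576} - \frac{31676}{K{\left(175,-216 \right)}} = - \frac{33192}{26576} - \frac{31676}{175^{2}} = \left(-33192\right) \frac{1}{26576} - \frac{31676}{30625} = - \frac{4149}{3322} - \frac{31676}{30625} = - \frac{232290797}{101736250}$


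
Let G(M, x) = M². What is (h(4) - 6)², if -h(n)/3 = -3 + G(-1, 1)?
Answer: 0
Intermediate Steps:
h(n) = 6 (h(n) = -3*(-3 + (-1)²) = -3*(-3 + 1) = -3*(-2) = 6)
(h(4) - 6)² = (6 - 6)² = 0² = 0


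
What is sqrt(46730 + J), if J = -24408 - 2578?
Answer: 4*sqrt(1234) ≈ 140.51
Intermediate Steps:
J = -26986
sqrt(46730 + J) = sqrt(46730 - 26986) = sqrt(19744) = 4*sqrt(1234)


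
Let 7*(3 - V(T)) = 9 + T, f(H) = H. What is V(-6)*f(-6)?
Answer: -108/7 ≈ -15.429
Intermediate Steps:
V(T) = 12/7 - T/7 (V(T) = 3 - (9 + T)/7 = 3 + (-9/7 - T/7) = 12/7 - T/7)
V(-6)*f(-6) = (12/7 - ⅐*(-6))*(-6) = (12/7 + 6/7)*(-6) = (18/7)*(-6) = -108/7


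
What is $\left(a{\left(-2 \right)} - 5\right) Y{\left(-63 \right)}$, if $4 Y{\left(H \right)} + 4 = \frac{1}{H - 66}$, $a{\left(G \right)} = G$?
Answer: $\frac{3619}{516} \approx 7.0136$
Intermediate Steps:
$Y{\left(H \right)} = -1 + \frac{1}{4 \left(-66 + H\right)}$ ($Y{\left(H \right)} = -1 + \frac{1}{4 \left(H - 66\right)} = -1 + \frac{1}{4 \left(-66 + H\right)}$)
$\left(a{\left(-2 \right)} - 5\right) Y{\left(-63 \right)} = \left(-2 - 5\right) \frac{\frac{265}{4} - -63}{-66 - 63} = \left(-2 - 5\right) \frac{\frac{265}{4} + 63}{-129} = - 7 \left(\left(- \frac{1}{129}\right) \frac{517}{4}\right) = \left(-7\right) \left(- \frac{517}{516}\right) = \frac{3619}{516}$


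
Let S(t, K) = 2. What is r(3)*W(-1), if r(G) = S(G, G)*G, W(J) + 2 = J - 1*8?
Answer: -66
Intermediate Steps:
W(J) = -10 + J (W(J) = -2 + (J - 1*8) = -2 + (J - 8) = -2 + (-8 + J) = -10 + J)
r(G) = 2*G
r(3)*W(-1) = (2*3)*(-10 - 1) = 6*(-11) = -66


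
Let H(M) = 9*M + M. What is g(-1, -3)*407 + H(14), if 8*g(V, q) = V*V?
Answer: 1527/8 ≈ 190.88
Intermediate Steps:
H(M) = 10*M
g(V, q) = V²/8 (g(V, q) = (V*V)/8 = V²/8)
g(-1, -3)*407 + H(14) = ((⅛)*(-1)²)*407 + 10*14 = ((⅛)*1)*407 + 140 = (⅛)*407 + 140 = 407/8 + 140 = 1527/8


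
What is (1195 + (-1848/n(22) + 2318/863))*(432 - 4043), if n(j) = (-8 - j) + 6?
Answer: -3972294994/863 ≈ -4.6029e+6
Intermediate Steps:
n(j) = -2 - j
(1195 + (-1848/n(22) + 2318/863))*(432 - 4043) = (1195 + (-1848/(-2 - 1*22) + 2318/863))*(432 - 4043) = (1195 + (-1848/(-2 - 22) + 2318*(1/863)))*(-3611) = (1195 + (-1848/(-24) + 2318/863))*(-3611) = (1195 + (-1848*(-1/24) + 2318/863))*(-3611) = (1195 + (77 + 2318/863))*(-3611) = (1195 + 68769/863)*(-3611) = (1100054/863)*(-3611) = -3972294994/863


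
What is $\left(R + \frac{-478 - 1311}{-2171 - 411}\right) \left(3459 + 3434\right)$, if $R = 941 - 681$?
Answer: $\frac{4639740337}{2582} \approx 1.797 \cdot 10^{6}$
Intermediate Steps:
$R = 260$
$\left(R + \frac{-478 - 1311}{-2171 - 411}\right) \left(3459 + 3434\right) = \left(260 + \frac{-478 - 1311}{-2171 - 411}\right) \left(3459 + 3434\right) = \left(260 - \frac{1789}{-2582}\right) 6893 = \left(260 - - \frac{1789}{2582}\right) 6893 = \left(260 + \frac{1789}{2582}\right) 6893 = \frac{673109}{2582} \cdot 6893 = \frac{4639740337}{2582}$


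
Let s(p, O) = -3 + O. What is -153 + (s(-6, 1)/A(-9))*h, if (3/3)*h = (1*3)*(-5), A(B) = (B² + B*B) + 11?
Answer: -26439/173 ≈ -152.83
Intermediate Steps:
A(B) = 11 + 2*B² (A(B) = (B² + B²) + 11 = 2*B² + 11 = 11 + 2*B²)
h = -15 (h = (1*3)*(-5) = 3*(-5) = -15)
-153 + (s(-6, 1)/A(-9))*h = -153 + ((-3 + 1)/(11 + 2*(-9)²))*(-15) = -153 - 2/(11 + 2*81)*(-15) = -153 - 2/(11 + 162)*(-15) = -153 - 2/173*(-15) = -153 + 30/173 = -26439/173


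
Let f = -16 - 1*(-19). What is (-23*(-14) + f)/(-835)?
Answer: -65/167 ≈ -0.38922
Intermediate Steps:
f = 3 (f = -16 + 19 = 3)
(-23*(-14) + f)/(-835) = (-23*(-14) + 3)/(-835) = (322 + 3)*(-1/835) = 325*(-1/835) = -65/167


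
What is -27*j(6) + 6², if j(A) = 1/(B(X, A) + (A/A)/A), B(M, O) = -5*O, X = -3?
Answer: 6606/179 ≈ 36.905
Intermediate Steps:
j(A) = 1/(1/A - 5*A) (j(A) = 1/(-5*A + (A/A)/A) = 1/(-5*A + 1/A) = 1/(1/A - 5*A))
-27*j(6) + 6² = -162/(1 - 5*6²) + 6² = -162/(1 - 5*36) + 36 = -162/(1 - 180) + 36 = -162/(-179) + 36 = -162*(-1)/179 + 36 = -27*(-6/179) + 36 = 162/179 + 36 = 6606/179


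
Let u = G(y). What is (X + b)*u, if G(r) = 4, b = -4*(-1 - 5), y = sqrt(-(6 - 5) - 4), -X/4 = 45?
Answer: -624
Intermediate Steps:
X = -180 (X = -4*45 = -180)
y = I*sqrt(5) (y = sqrt(-1*1 - 4) = sqrt(-1 - 4) = sqrt(-5) = I*sqrt(5) ≈ 2.2361*I)
b = 24 (b = -4*(-6) = 24)
u = 4
(X + b)*u = (-180 + 24)*4 = -156*4 = -624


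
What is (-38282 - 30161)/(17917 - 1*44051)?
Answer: 68443/26134 ≈ 2.6189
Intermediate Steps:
(-38282 - 30161)/(17917 - 1*44051) = -68443/(17917 - 44051) = -68443/(-26134) = -68443*(-1/26134) = 68443/26134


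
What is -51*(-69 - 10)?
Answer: 4029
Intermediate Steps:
-51*(-69 - 10) = -51*(-79) = 4029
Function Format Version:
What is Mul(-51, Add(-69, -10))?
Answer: 4029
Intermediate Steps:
Mul(-51, Add(-69, -10)) = Mul(-51, -79) = 4029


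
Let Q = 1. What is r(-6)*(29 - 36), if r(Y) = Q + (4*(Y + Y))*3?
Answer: 1001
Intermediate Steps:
r(Y) = 1 + 24*Y (r(Y) = 1 + (4*(Y + Y))*3 = 1 + (4*(2*Y))*3 = 1 + (8*Y)*3 = 1 + 24*Y)
r(-6)*(29 - 36) = (1 + 24*(-6))*(29 - 36) = (1 - 144)*(-7) = -143*(-7) = 1001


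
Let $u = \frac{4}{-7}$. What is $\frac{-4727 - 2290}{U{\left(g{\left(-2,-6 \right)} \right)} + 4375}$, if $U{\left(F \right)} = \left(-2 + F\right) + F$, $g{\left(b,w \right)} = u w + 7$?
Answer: $- \frac{49119}{30757} \approx -1.597$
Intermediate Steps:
$u = - \frac{4}{7}$ ($u = 4 \left(- \frac{1}{7}\right) = - \frac{4}{7} \approx -0.57143$)
$g{\left(b,w \right)} = 7 - \frac{4 w}{7}$ ($g{\left(b,w \right)} = - \frac{4 w}{7} + 7 = 7 - \frac{4 w}{7}$)
$U{\left(F \right)} = -2 + 2 F$
$\frac{-4727 - 2290}{U{\left(g{\left(-2,-6 \right)} \right)} + 4375} = \frac{-4727 - 2290}{\left(-2 + 2 \left(7 - - \frac{24}{7}\right)\right) + 4375} = - \frac{7017}{\left(-2 + 2 \left(7 + \frac{24}{7}\right)\right) + 4375} = - \frac{7017}{\left(-2 + 2 \cdot \frac{73}{7}\right) + 4375} = - \frac{7017}{\left(-2 + \frac{146}{7}\right) + 4375} = - \frac{7017}{\frac{132}{7} + 4375} = - \frac{7017}{\frac{30757}{7}} = \left(-7017\right) \frac{7}{30757} = - \frac{49119}{30757}$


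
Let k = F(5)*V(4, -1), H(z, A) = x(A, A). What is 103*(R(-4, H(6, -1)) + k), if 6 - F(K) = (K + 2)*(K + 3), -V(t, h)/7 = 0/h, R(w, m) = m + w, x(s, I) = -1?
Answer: -515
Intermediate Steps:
H(z, A) = -1
V(t, h) = 0 (V(t, h) = -0/h = -7*0 = 0)
F(K) = 6 - (2 + K)*(3 + K) (F(K) = 6 - (K + 2)*(K + 3) = 6 - (2 + K)*(3 + K))
k = 0 (k = -1*5*(5 + 5)*0 = -1*5*10*0 = -50*0 = 0)
103*(R(-4, H(6, -1)) + k) = 103*((-1 - 4) + 0) = 103*(-5 + 0) = 103*(-5) = -515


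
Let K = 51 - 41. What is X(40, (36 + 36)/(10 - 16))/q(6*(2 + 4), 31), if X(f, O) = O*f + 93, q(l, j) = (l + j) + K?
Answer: -387/77 ≈ -5.0260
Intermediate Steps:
K = 10
q(l, j) = 10 + j + l (q(l, j) = (l + j) + 10 = (j + l) + 10 = 10 + j + l)
X(f, O) = 93 + O*f
X(40, (36 + 36)/(10 - 16))/q(6*(2 + 4), 31) = (93 + ((36 + 36)/(10 - 16))*40)/(10 + 31 + 6*(2 + 4)) = (93 + (72/(-6))*40)/(10 + 31 + 6*6) = (93 + (72*(-⅙))*40)/(10 + 31 + 36) = (93 - 12*40)/77 = (93 - 480)*(1/77) = -387*1/77 = -387/77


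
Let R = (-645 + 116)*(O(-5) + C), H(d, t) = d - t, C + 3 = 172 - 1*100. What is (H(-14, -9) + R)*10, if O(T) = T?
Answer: -338610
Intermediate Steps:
C = 69 (C = -3 + (172 - 1*100) = -3 + (172 - 100) = -3 + 72 = 69)
R = -33856 (R = (-645 + 116)*(-5 + 69) = -529*64 = -33856)
(H(-14, -9) + R)*10 = ((-14 - 1*(-9)) - 33856)*10 = ((-14 + 9) - 33856)*10 = (-5 - 33856)*10 = -33861*10 = -338610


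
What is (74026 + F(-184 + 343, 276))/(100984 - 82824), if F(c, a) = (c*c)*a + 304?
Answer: 3525943/9080 ≈ 388.32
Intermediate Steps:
F(c, a) = 304 + a*c² (F(c, a) = c²*a + 304 = a*c² + 304 = 304 + a*c²)
(74026 + F(-184 + 343, 276))/(100984 - 82824) = (74026 + (304 + 276*(-184 + 343)²))/(100984 - 82824) = (74026 + (304 + 276*159²))/18160 = (74026 + (304 + 276*25281))*(1/18160) = (74026 + (304 + 6977556))*(1/18160) = (74026 + 6977860)*(1/18160) = 7051886*(1/18160) = 3525943/9080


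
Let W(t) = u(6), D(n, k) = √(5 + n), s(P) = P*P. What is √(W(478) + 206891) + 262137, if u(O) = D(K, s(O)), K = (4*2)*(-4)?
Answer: 262137 + √(206891 + 3*I*√3) ≈ 2.6259e+5 + 0.005712*I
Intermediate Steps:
s(P) = P²
K = -32 (K = 8*(-4) = -32)
u(O) = 3*I*√3 (u(O) = √(5 - 32) = √(-27) = 3*I*√3)
W(t) = 3*I*√3
√(W(478) + 206891) + 262137 = √(3*I*√3 + 206891) + 262137 = √(206891 + 3*I*√3) + 262137 = 262137 + √(206891 + 3*I*√3)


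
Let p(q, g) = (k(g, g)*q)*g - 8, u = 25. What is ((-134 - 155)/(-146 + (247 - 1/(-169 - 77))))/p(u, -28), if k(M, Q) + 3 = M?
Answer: -2091/15852386 ≈ -0.00013190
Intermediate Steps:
k(M, Q) = -3 + M
p(q, g) = -8 + g*q*(-3 + g) (p(q, g) = ((-3 + g)*q)*g - 8 = (q*(-3 + g))*g - 8 = g*q*(-3 + g) - 8 = -8 + g*q*(-3 + g))
((-134 - 155)/(-146 + (247 - 1/(-169 - 77))))/p(u, -28) = ((-134 - 155)/(-146 + (247 - 1/(-169 - 77))))/(-8 - 28*25*(-3 - 28)) = (-289/(-146 + (247 - 1/(-246))))/(-8 - 28*25*(-31)) = (-289/(-146 + (247 - 1*(-1/246))))/(-8 + 21700) = -289/(-146 + (247 + 1/246))/21692 = -289/(-146 + 60763/246)*(1/21692) = -289/24847/246*(1/21692) = -289*246/24847*(1/21692) = -71094/24847*1/21692 = -2091/15852386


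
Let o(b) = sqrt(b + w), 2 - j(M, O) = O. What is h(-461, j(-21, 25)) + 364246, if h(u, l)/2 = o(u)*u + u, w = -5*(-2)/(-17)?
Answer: 363324 - 922*I*sqrt(133399)/17 ≈ 3.6332e+5 - 19809.0*I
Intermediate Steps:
j(M, O) = 2 - O
w = -10/17 (w = 10*(-1/17) = -10/17 ≈ -0.58823)
o(b) = sqrt(-10/17 + b) (o(b) = sqrt(b - 10/17) = sqrt(-10/17 + b))
h(u, l) = 2*u + 2*u*sqrt(-170 + 289*u)/17 (h(u, l) = 2*((sqrt(-170 + 289*u)/17)*u + u) = 2*(u*sqrt(-170 + 289*u)/17 + u) = 2*(u + u*sqrt(-170 + 289*u)/17) = 2*u + 2*u*sqrt(-170 + 289*u)/17)
h(-461, j(-21, 25)) + 364246 = (2/17)*(-461)*(17 + sqrt(-170 + 289*(-461))) + 364246 = (2/17)*(-461)*(17 + sqrt(-170 - 133229)) + 364246 = (2/17)*(-461)*(17 + sqrt(-133399)) + 364246 = (2/17)*(-461)*(17 + I*sqrt(133399)) + 364246 = (-922 - 922*I*sqrt(133399)/17) + 364246 = 363324 - 922*I*sqrt(133399)/17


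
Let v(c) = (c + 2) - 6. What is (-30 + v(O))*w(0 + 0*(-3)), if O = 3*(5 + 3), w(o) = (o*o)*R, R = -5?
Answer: 0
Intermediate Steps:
w(o) = -5*o² (w(o) = (o*o)*(-5) = o²*(-5) = -5*o²)
O = 24 (O = 3*8 = 24)
v(c) = -4 + c (v(c) = (2 + c) - 6 = -4 + c)
(-30 + v(O))*w(0 + 0*(-3)) = (-30 + (-4 + 24))*(-5*(0 + 0*(-3))²) = (-30 + 20)*(-5*(0 + 0)²) = -(-50)*0² = -(-50)*0 = -10*0 = 0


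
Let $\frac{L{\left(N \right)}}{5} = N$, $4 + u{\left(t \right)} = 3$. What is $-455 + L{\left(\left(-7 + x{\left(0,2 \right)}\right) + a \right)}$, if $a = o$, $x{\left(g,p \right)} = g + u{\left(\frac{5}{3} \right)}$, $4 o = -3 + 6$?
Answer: $- \frac{1965}{4} \approx -491.25$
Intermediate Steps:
$o = \frac{3}{4}$ ($o = \frac{-3 + 6}{4} = \frac{1}{4} \cdot 3 = \frac{3}{4} \approx 0.75$)
$u{\left(t \right)} = -1$ ($u{\left(t \right)} = -4 + 3 = -1$)
$x{\left(g,p \right)} = -1 + g$ ($x{\left(g,p \right)} = g - 1 = -1 + g$)
$a = \frac{3}{4} \approx 0.75$
$L{\left(N \right)} = 5 N$
$-455 + L{\left(\left(-7 + x{\left(0,2 \right)}\right) + a \right)} = -455 + 5 \left(\left(-7 + \left(-1 + 0\right)\right) + \frac{3}{4}\right) = -455 + 5 \left(\left(-7 - 1\right) + \frac{3}{4}\right) = -455 + 5 \left(-8 + \frac{3}{4}\right) = -455 + 5 \left(- \frac{29}{4}\right) = -455 - \frac{145}{4} = - \frac{1965}{4}$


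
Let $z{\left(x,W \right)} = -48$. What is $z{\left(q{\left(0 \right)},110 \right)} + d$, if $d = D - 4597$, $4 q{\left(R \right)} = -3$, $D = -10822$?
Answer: $-15467$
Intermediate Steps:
$q{\left(R \right)} = - \frac{3}{4}$ ($q{\left(R \right)} = \frac{1}{4} \left(-3\right) = - \frac{3}{4}$)
$d = -15419$ ($d = -10822 - 4597 = -15419$)
$z{\left(q{\left(0 \right)},110 \right)} + d = -48 - 15419 = -15467$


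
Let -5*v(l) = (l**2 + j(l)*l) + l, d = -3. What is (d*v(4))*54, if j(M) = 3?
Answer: 5184/5 ≈ 1036.8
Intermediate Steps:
v(l) = -4*l/5 - l**2/5 (v(l) = -((l**2 + 3*l) + l)/5 = -(l**2 + 4*l)/5 = -4*l/5 - l**2/5)
(d*v(4))*54 = -(-3)*4*(4 + 4)/5*54 = -(-3)*4*8/5*54 = -3*(-32/5)*54 = (96/5)*54 = 5184/5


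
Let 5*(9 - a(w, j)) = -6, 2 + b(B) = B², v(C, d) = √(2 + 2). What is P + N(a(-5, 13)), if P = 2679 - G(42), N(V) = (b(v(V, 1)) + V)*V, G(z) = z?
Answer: 69036/25 ≈ 2761.4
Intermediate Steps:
v(C, d) = 2 (v(C, d) = √4 = 2)
b(B) = -2 + B²
a(w, j) = 51/5 (a(w, j) = 9 - ⅕*(-6) = 9 + 6/5 = 51/5)
N(V) = V*(2 + V) (N(V) = ((-2 + 2²) + V)*V = ((-2 + 4) + V)*V = (2 + V)*V = V*(2 + V))
P = 2637 (P = 2679 - 1*42 = 2679 - 42 = 2637)
P + N(a(-5, 13)) = 2637 + 51*(2 + 51/5)/5 = 2637 + (51/5)*(61/5) = 2637 + 3111/25 = 69036/25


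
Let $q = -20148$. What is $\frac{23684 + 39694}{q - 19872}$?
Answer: $- \frac{10563}{6670} \approx -1.5837$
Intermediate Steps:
$\frac{23684 + 39694}{q - 19872} = \frac{23684 + 39694}{-20148 - 19872} = \frac{63378}{-40020} = 63378 \left(- \frac{1}{40020}\right) = - \frac{10563}{6670}$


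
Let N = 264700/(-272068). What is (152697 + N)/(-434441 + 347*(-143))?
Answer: -5192962837/16462222527 ≈ -0.31545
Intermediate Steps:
N = -66175/68017 (N = 264700*(-1/272068) = -66175/68017 ≈ -0.97292)
(152697 + N)/(-434441 + 347*(-143)) = (152697 - 66175/68017)/(-434441 + 347*(-143)) = 10385925674/(68017*(-434441 - 49621)) = (10385925674/68017)/(-484062) = (10385925674/68017)*(-1/484062) = -5192962837/16462222527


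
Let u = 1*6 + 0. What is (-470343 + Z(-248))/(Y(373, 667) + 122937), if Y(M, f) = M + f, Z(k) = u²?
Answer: -470307/123977 ≈ -3.7935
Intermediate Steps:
u = 6 (u = 6 + 0 = 6)
Z(k) = 36 (Z(k) = 6² = 36)
(-470343 + Z(-248))/(Y(373, 667) + 122937) = (-470343 + 36)/((373 + 667) + 122937) = -470307/(1040 + 122937) = -470307/123977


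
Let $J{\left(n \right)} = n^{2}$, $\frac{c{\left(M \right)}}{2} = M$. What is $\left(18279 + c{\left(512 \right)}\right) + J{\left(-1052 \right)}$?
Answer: $1126007$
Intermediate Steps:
$c{\left(M \right)} = 2 M$
$\left(18279 + c{\left(512 \right)}\right) + J{\left(-1052 \right)} = \left(18279 + 2 \cdot 512\right) + \left(-1052\right)^{2} = \left(18279 + 1024\right) + 1106704 = 19303 + 1106704 = 1126007$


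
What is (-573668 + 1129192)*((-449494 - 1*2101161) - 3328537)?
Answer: -3266032256608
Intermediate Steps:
(-573668 + 1129192)*((-449494 - 1*2101161) - 3328537) = 555524*((-449494 - 2101161) - 3328537) = 555524*(-2550655 - 3328537) = 555524*(-5879192) = -3266032256608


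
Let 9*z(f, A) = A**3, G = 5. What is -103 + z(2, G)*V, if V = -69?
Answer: -3184/3 ≈ -1061.3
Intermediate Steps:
z(f, A) = A**3/9
-103 + z(2, G)*V = -103 + ((1/9)*5**3)*(-69) = -103 + ((1/9)*125)*(-69) = -103 + (125/9)*(-69) = -103 - 2875/3 = -3184/3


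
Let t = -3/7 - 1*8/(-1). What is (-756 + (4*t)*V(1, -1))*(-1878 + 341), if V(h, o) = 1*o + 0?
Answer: 8459648/7 ≈ 1.2085e+6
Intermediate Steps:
V(h, o) = o (V(h, o) = o + 0 = o)
t = 53/7 (t = -3*⅐ - 8*(-1) = -3/7 + 8 = 53/7 ≈ 7.5714)
(-756 + (4*t)*V(1, -1))*(-1878 + 341) = (-756 + (4*(53/7))*(-1))*(-1878 + 341) = (-756 + (212/7)*(-1))*(-1537) = (-756 - 212/7)*(-1537) = -5504/7*(-1537) = 8459648/7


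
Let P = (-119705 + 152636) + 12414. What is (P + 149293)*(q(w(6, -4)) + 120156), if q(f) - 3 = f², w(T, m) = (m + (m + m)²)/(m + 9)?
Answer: 23415535314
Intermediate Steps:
w(T, m) = (m + 4*m²)/(9 + m) (w(T, m) = (m + (2*m)²)/(9 + m) = (m + 4*m²)/(9 + m))
P = 45345 (P = 32931 + 12414 = 45345)
q(f) = 3 + f²
(P + 149293)*(q(w(6, -4)) + 120156) = (45345 + 149293)*((3 + (-4*(1 + 4*(-4))/(9 - 4))²) + 120156) = 194638*((3 + (-4*(1 - 16)/5)²) + 120156) = 194638*((3 + (-4*⅕*(-15))²) + 120156) = 194638*((3 + 12²) + 120156) = 194638*((3 + 144) + 120156) = 194638*(147 + 120156) = 194638*120303 = 23415535314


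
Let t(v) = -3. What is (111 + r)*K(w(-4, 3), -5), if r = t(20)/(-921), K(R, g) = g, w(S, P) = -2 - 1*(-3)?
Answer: -170390/307 ≈ -555.02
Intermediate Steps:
w(S, P) = 1 (w(S, P) = -2 + 3 = 1)
r = 1/307 (r = -3/(-921) = -3*(-1/921) = 1/307 ≈ 0.0032573)
(111 + r)*K(w(-4, 3), -5) = (111 + 1/307)*(-5) = (34078/307)*(-5) = -170390/307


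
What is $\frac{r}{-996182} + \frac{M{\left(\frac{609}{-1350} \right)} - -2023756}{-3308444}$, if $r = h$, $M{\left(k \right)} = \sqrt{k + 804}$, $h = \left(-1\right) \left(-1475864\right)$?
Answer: $- \frac{862355336901}{411976545101} - \frac{\sqrt{723194}}{99253320} \approx -2.0932$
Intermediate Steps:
$h = 1475864$
$M{\left(k \right)} = \sqrt{804 + k}$
$r = 1475864$
$\frac{r}{-996182} + \frac{M{\left(\frac{609}{-1350} \right)} - -2023756}{-3308444} = \frac{1475864}{-996182} + \frac{\sqrt{804 + \frac{609}{-1350}} - -2023756}{-3308444} = 1475864 \left(- \frac{1}{996182}\right) + \left(\sqrt{804 + 609 \left(- \frac{1}{1350}\right)} + 2023756\right) \left(- \frac{1}{3308444}\right) = - \frac{737932}{498091} + \left(\sqrt{804 - \frac{203}{450}} + 2023756\right) \left(- \frac{1}{3308444}\right) = - \frac{737932}{498091} + \left(\sqrt{\frac{361597}{450}} + 2023756\right) \left(- \frac{1}{3308444}\right) = - \frac{737932}{498091} + \left(\frac{\sqrt{723194}}{30} + 2023756\right) \left(- \frac{1}{3308444}\right) = - \frac{737932}{498091} + \left(2023756 + \frac{\sqrt{723194}}{30}\right) \left(- \frac{1}{3308444}\right) = - \frac{737932}{498091} - \left(\frac{505939}{827111} + \frac{\sqrt{723194}}{99253320}\right) = - \frac{862355336901}{411976545101} - \frac{\sqrt{723194}}{99253320}$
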